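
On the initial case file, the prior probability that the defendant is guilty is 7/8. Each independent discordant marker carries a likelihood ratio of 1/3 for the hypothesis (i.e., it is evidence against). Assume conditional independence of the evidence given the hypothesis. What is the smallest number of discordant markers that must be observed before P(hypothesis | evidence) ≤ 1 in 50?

Prior odds: 0.875 ÷ 0.125 = 7.
Likelihood ratio per discordant marker = 1/3.
Target odds: 0.02 ÷ 0.98 = 1/49.
Require (1/3)ⁿ ≤ 1/49 ÷ 7 = 1/343.
(1/3)⁵ = 1/243 is still above 1/343 but (1/3)⁶ = 1/729 is at or below it, so n = 6.

6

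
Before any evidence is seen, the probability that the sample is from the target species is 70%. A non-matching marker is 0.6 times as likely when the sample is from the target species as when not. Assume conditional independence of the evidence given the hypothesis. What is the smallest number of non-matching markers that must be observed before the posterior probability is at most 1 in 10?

Prior odds = 0.7/0.3 = 7/3.
Likelihood ratio per non-matching marker = 0.6.
Target posterior odds = 0.1/0.9 = 1/9.
Need (7/3) × 0.6ⁿ ≤ 1/9, i.e. 0.6ⁿ ≤ 1/21.
0.6⁵ = 0.07776 is still above 1/21 but 0.6⁶ = 729/15625 is at or below it, so n = 6.

6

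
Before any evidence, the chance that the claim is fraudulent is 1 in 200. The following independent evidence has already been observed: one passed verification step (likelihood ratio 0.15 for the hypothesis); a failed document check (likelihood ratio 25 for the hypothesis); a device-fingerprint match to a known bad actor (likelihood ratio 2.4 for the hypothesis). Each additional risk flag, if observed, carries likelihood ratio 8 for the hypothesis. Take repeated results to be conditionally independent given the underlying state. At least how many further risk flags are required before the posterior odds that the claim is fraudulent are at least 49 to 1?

Prior odds = 0.005/0.995 = 1/199.
Combined Bayes factor of the evidence already in hand = 0.15 × 25 × 2.4 = 9.
Odds after that evidence = (1/199) × 9 = 9/199.
Target odds = 49.
Need 8ⁿ ≥ 49 ÷ (9/199) = 9751/9.
8³ = 512 falls short of 9751/9 but 8⁴ = 4096 reaches it, so n = 4.

4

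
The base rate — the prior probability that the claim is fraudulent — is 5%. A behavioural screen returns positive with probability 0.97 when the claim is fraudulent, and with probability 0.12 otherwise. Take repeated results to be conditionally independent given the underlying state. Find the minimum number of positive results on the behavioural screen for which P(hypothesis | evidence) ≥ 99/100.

4

Prior odds = 0.05/0.95 = 1/19.
Likelihood ratio of a positive result = 0.97/0.12 = 97/12.
Target posterior odds = 0.99/0.01 = 99.
Need (1/19) × (97/12)ⁿ ≥ 99, i.e. (97/12)ⁿ ≥ 1881.
(97/12)³ = 912673/1728 falls short of 1881 but (97/12)⁴ = 88529281/20736 reaches it, so n = 4.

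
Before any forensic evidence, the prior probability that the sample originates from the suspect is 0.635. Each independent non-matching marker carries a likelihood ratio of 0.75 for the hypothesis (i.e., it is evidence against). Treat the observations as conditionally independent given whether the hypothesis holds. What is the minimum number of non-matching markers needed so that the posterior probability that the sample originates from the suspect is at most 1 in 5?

Prior odds = 0.635/0.365 = 127/73.
Likelihood ratio per non-matching marker = 0.75.
Target posterior odds = 0.2/0.8 = 0.25.
Require 0.75ⁿ ≤ 0.25 ÷ (127/73) = 73/508.
0.75⁶ = 729/4096 is still above 73/508 but 0.75⁷ = 2187/16384 is at or below it, so n = 7.

7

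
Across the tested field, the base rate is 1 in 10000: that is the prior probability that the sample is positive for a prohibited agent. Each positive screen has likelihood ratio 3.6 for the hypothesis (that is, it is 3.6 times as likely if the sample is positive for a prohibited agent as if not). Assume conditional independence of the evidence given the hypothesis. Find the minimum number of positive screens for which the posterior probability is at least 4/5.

9

Prior odds: 0.0001 ÷ 0.9999 = 1/9999.
Likelihood ratio per positive screen = 3.6.
Target posterior odds = 0.8/0.2 = 4.
Require 3.6ⁿ ≥ 4 ÷ (1/9999) = 39996.
3.6⁸ ≈28211.1 falls short of 39996 but 3.6⁹ ≈101560 reaches it, so n = 9.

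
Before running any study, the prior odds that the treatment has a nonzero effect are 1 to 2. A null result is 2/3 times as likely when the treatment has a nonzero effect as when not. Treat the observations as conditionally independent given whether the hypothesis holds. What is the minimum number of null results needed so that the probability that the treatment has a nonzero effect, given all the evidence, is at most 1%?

10

Prior odds = 0.5.
Likelihood ratio per null result = 2/3.
Target odds: 0.01 ÷ 0.99 = 1/99.
Need 0.5 × (2/3)ⁿ ≤ 1/99, i.e. (2/3)ⁿ ≤ 2/99.
(2/3)⁹ = 512/19683 is still above 2/99 but (2/3)¹⁰ = 1024/59049 is at or below it, so n = 10.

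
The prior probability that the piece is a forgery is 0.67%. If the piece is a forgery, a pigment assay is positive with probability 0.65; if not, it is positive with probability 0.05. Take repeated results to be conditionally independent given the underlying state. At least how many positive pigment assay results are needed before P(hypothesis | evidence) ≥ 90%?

3

Prior odds: 0.0067 ÷ 0.9933 = 67/9933.
Likelihood ratio of a positive = 0.65/0.05 = 13.
Target posterior odds = 0.9/0.1 = 9.
Need (67/9933) × 13ⁿ ≥ 9, i.e. 13ⁿ ≥ 89397/67.
13² = 169 falls short of 89397/67 but 13³ = 2197 reaches it, so n = 3.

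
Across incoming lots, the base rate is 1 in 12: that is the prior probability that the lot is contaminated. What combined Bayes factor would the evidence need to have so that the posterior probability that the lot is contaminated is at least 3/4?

33

Prior odds = (1/12)/(11/12) = 1/11.
Target odds = 0.75/0.25 = 3.
Required Bayes factor = 3 ÷ (1/11) = 33.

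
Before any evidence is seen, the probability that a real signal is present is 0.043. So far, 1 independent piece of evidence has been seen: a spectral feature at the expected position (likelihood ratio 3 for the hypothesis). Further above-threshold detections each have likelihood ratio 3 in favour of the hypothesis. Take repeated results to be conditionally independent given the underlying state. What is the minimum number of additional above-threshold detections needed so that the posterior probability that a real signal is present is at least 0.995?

Prior odds = 0.043/0.957 = 43/957.
Bayes factor of the evidence already in hand = 3.
Odds after that evidence = (43/957) × 3 = 43/319.
Target odds = 0.995/0.005 = 199.
Need 3ⁿ ≥ 199 ÷ (43/319) = 63481/43.
3⁶ = 729 falls short of 63481/43 but 3⁷ = 2187 reaches it, so n = 7.

7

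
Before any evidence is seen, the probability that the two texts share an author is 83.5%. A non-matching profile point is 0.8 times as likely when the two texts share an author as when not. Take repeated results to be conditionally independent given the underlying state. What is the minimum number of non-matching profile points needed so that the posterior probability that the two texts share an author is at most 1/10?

Prior odds = 0.835/0.165 = 167/33.
Likelihood ratio per non-matching profile point = 0.8.
Target odds: 0.1 ÷ 0.9 = 1/9.
Need (167/33) × 0.8ⁿ ≤ 1/9, i.e. 0.8ⁿ ≤ 11/501.
0.8¹⁷ ≈0.022518 is still above 11/501 but 0.8¹⁸ ≈0.0180144 is at or below it, so n = 18.

18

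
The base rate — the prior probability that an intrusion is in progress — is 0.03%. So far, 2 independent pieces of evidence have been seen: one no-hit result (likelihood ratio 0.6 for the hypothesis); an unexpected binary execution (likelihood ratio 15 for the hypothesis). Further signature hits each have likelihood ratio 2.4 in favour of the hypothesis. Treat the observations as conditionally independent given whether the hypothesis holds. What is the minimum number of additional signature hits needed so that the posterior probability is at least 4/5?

9

Prior odds = 0.0003/0.9997 = 3/9997.
Combined Bayes factor of the evidence already in hand = 0.6 × 15 = 9.
Odds after that evidence = (3/9997) × 9 = 27/9997.
Target odds = 0.8/0.2 = 4.
Need 2.4ⁿ ≥ 4 ÷ (27/9997) = 39988/27.
2.4⁸ = 429981696/390625 falls short of 39988/27 but 2.4⁹ ≈2641.81 reaches it, so n = 9.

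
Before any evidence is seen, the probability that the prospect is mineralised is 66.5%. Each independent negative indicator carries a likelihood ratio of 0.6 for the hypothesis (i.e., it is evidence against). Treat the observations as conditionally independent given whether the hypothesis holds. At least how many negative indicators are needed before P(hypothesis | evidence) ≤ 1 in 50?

9

Prior odds: 0.665 ÷ 0.335 = 133/67.
Likelihood ratio per negative indicator = 0.6.
Target posterior odds = 0.02/0.98 = 1/49.
Need (133/67) × 0.6ⁿ ≤ 1/49, i.e. 0.6ⁿ ≤ 67/6517.
0.6⁸ = 6561/390625 is still above 67/6517 but 0.6⁹ = 19683/1953125 is at or below it, so n = 9.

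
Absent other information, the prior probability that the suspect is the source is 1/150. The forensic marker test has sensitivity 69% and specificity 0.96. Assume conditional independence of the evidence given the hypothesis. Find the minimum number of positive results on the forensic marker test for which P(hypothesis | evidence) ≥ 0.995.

Prior odds: (1/150) ÷ (149/150) = 1/149.
False-positive rate = 1 − 0.96 = 0.04; likelihood ratio of a positive = 0.69/0.04 = 17.25.
Target posterior odds = 0.995/0.005 = 199.
Require 17.25ⁿ ≥ 199 ÷ (1/149) = 29651.
17.25³ = 5132.953125 falls short of 29651 but 17.25⁴ = 22667121/256 reaches it, so n = 4.

4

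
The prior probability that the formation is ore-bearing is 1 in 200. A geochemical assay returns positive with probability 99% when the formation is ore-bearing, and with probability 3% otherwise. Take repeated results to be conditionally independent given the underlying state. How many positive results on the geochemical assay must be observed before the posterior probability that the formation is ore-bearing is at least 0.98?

Prior odds: 0.005 ÷ 0.995 = 1/199.
Likelihood ratio of a positive result = 0.99/0.03 = 33.
Target odds: 0.98 ÷ 0.02 = 49.
Require 33ⁿ ≥ 49 ÷ (1/199) = 9751.
33² = 1089 falls short of 9751 but 33³ = 35937 reaches it, so n = 3.

3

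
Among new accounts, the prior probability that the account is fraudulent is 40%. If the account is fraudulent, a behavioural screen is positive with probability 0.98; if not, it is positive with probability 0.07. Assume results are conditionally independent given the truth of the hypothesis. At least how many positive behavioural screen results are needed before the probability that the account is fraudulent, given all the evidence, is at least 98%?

2

Prior odds: 0.4 ÷ 0.6 = 2/3.
Likelihood ratio of a positive = 0.98/0.07 = 14.
Target odds: 0.98 ÷ 0.02 = 49.
Require 14ⁿ ≥ 49 ÷ (2/3) = 73.5.
14¹ = 14 falls short of 73.5 but 14² = 196 reaches it, so n = 2.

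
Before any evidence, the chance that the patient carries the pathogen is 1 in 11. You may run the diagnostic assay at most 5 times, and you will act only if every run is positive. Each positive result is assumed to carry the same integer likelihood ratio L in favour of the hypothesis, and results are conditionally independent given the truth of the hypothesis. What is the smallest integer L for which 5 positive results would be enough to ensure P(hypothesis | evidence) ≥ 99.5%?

5

Prior odds = (1/11)/(10/11) = 0.1.
Target odds = 0.995/0.005 = 199.
Need L⁵ ≥ 199 ÷ 0.1 = 1990.
4⁵ = 1024 < 1990 ≤ 3125 = 5⁵, so L = 5.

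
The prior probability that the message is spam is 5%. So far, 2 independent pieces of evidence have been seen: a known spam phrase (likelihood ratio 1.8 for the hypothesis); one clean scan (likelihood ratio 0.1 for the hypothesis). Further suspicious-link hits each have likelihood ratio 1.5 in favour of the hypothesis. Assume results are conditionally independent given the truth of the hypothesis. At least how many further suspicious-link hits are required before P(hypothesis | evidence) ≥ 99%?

Prior odds = 0.05/0.95 = 1/19.
Combined Bayes factor of the evidence already in hand = 1.8 × 0.1 = 0.18.
Odds after that evidence = (1/19) × 0.18 = 9/950.
Target odds = 0.99/0.01 = 99.
Need 1.5ⁿ ≥ 99 ÷ (9/950) = 10450.
1.5²² ≈7481.83 falls short of 10450 but 1.5²³ ≈11222.7 reaches it, so n = 23.

23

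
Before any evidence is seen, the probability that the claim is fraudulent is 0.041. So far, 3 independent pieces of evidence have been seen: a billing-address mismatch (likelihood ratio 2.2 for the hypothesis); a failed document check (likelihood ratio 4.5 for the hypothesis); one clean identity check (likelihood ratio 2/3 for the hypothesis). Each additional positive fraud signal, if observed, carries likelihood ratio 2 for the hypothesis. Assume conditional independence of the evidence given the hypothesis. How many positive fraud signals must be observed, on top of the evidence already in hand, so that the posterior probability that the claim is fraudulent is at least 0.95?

7

Prior odds = 0.041/0.959 = 41/959.
Combined Bayes factor of the evidence already in hand = 2.2 × 4.5 × (2/3) = 6.6.
Odds after that evidence = (41/959) × 6.6 = 1353/4795.
Target odds = 0.95/0.05 = 19.
Need 2ⁿ ≥ 19 ÷ (1353/4795) = 91105/1353.
2⁶ = 64 falls short of 91105/1353 but 2⁷ = 128 reaches it, so n = 7.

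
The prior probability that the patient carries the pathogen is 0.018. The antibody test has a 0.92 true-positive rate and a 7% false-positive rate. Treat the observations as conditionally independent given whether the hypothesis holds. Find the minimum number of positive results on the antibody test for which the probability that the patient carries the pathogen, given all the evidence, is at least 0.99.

4

Prior odds: 0.018 ÷ 0.982 = 9/491.
Likelihood ratio of a positive result = 0.92/0.07 = 92/7.
Target odds: 0.99 ÷ 0.01 = 99.
Require (92/7)ⁿ ≥ 99 ÷ (9/491) = 5401.
(92/7)³ = 778688/343 falls short of 5401 but (92/7)⁴ = 71639296/2401 reaches it, so n = 4.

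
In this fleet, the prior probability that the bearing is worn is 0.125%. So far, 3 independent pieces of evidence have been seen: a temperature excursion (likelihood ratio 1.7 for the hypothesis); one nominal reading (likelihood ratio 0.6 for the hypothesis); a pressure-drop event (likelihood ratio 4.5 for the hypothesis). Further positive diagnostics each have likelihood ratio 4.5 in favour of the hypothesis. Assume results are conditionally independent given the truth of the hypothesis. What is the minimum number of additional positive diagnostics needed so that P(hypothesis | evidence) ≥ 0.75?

5

Prior odds = 0.00125/0.99875 = 1/799.
Combined Bayes factor of the evidence already in hand = 1.7 × 0.6 × 4.5 = 4.59.
Odds after that evidence = (1/799) × 4.59 = 27/4700.
Target odds = 0.75/0.25 = 3.
Need 4.5ⁿ ≥ 3 ÷ (27/4700) = 4700/9.
4.5⁴ = 410.0625 falls short of 4700/9 but 4.5⁵ = 1845.28125 reaches it, so n = 5.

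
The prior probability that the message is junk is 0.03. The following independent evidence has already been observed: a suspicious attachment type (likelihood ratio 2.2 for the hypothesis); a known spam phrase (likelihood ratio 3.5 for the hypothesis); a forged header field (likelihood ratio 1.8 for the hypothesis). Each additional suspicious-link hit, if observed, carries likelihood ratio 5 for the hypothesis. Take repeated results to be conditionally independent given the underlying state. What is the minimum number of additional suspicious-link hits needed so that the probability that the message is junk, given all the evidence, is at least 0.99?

Prior odds = 0.03/0.97 = 3/97.
Combined Bayes factor of the evidence already in hand = 2.2 × 3.5 × 1.8 = 13.86.
Odds after that evidence = (3/97) × 13.86 = 2079/4850.
Target odds = 0.99/0.01 = 99.
Need 5ⁿ ≥ 99 ÷ (2079/4850) = 4850/21.
5³ = 125 falls short of 4850/21 but 5⁴ = 625 reaches it, so n = 4.

4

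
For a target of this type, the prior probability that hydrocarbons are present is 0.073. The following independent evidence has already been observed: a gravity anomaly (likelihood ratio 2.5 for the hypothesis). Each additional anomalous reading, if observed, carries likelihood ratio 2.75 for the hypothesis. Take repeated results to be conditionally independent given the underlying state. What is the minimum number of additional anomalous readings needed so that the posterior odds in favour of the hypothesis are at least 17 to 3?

4

Prior odds = 0.073/0.927 = 73/927.
Bayes factor of the evidence already in hand = 2.5.
Odds after that evidence = (73/927) × 2.5 = 365/1854.
Target odds = 17/3.
Need 2.75ⁿ ≥ 17/3 ÷ (365/1854) = 10506/365.
2.75³ = 20.796875 falls short of 10506/365 but 2.75⁴ = 57.19140625 reaches it, so n = 4.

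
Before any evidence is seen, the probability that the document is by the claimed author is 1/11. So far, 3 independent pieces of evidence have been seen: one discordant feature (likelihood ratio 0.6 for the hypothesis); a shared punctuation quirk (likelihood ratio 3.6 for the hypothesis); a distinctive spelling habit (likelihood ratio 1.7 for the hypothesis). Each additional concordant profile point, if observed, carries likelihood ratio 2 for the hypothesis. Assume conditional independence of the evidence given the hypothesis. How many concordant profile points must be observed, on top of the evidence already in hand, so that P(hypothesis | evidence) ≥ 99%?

Prior odds = (1/11)/(10/11) = 0.1.
Combined Bayes factor of the evidence already in hand = 0.6 × 3.6 × 1.7 = 3.672.
Odds after that evidence = 0.1 × 3.672 = 0.3672.
Target odds = 0.99/0.01 = 99.
Need 2ⁿ ≥ 99 ÷ 0.3672 = 13750/51.
2⁸ = 256 falls short of 13750/51 but 2⁹ = 512 reaches it, so n = 9.

9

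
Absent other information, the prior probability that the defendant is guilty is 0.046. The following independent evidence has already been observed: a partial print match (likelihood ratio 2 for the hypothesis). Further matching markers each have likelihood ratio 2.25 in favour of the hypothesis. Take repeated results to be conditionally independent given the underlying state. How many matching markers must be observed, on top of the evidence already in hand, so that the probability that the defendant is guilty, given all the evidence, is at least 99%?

9

Prior odds = 0.046/0.954 = 23/477.
Bayes factor of the evidence already in hand = 2.
Odds after that evidence = (23/477) × 2 = 46/477.
Target odds = 0.99/0.01 = 99.
Need 2.25ⁿ ≥ 99 ÷ (46/477) = 47223/46.
2.25⁸ = 43046721/65536 falls short of 47223/46 but 2.25⁹ = 387420489/262144 reaches it, so n = 9.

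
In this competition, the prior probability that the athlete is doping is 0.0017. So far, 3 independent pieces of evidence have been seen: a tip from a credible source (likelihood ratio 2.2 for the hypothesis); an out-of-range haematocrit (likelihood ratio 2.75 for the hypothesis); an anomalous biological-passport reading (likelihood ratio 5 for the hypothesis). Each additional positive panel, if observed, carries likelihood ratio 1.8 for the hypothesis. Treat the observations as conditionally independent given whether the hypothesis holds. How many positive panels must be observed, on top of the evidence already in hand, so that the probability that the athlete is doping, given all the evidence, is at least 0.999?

17

Prior odds = 0.0017/0.9983 = 17/9983.
Combined Bayes factor of the evidence already in hand = 2.2 × 2.75 × 5 = 30.25.
Odds after that evidence = (17/9983) × 30.25 = 2057/39932.
Target odds = 0.999/0.001 = 999.
Need 1.8ⁿ ≥ 999 ÷ (2057/39932) = 39892068/2057.
1.8¹⁶ ≈12144 falls short of 39892068/2057 but 1.8¹⁷ ≈21859.1 reaches it, so n = 17.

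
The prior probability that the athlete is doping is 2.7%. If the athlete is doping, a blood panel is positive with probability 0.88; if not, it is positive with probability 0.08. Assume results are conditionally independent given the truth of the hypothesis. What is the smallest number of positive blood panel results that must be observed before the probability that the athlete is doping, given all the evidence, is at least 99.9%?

5

Prior odds: 0.027 ÷ 0.973 = 27/973.
Likelihood ratio of a positive = 0.88/0.08 = 11.
Target posterior odds = 0.999/0.001 = 999.
Require 11ⁿ ≥ 999 ÷ (27/973) = 36001.
11⁴ = 14641 falls short of 36001 but 11⁵ = 161051 reaches it, so n = 5.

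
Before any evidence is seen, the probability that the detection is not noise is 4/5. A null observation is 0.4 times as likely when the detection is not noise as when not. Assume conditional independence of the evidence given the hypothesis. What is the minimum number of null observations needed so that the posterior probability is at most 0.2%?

Prior odds = 0.8/0.2 = 4.
Likelihood ratio per null observation = 0.4.
Target posterior odds = 0.002/0.998 = 1/499.
Require 0.4ⁿ ≤ 1/499 ÷ 4 = 1/1996.
0.4⁸ = 256/390625 is still above 1/1996 but 0.4⁹ = 512/1953125 is at or below it, so n = 9.

9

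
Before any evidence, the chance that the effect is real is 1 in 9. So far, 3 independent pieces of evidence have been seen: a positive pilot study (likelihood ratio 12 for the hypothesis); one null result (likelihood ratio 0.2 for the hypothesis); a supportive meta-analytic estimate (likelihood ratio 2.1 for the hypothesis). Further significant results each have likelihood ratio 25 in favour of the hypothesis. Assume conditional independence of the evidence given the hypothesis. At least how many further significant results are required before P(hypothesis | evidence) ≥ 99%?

2

Prior odds = (1/9)/(8/9) = 0.125.
Combined Bayes factor of the evidence already in hand = 12 × 0.2 × 2.1 = 5.04.
Odds after that evidence = 0.125 × 5.04 = 0.63.
Target odds = 0.99/0.01 = 99.
Need 25ⁿ ≥ 99 ÷ 0.63 = 1100/7.
25¹ = 25 falls short of 1100/7 but 25² = 625 reaches it, so n = 2.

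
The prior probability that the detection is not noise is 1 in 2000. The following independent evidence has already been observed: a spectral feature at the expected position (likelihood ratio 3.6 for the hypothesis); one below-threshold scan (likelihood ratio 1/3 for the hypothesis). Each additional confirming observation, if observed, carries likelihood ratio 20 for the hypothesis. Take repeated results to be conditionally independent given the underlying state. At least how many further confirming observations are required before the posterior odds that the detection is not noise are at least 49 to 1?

Prior odds = 0.0005/0.9995 = 1/1999.
Combined Bayes factor of the evidence already in hand = 3.6 × (1/3) = 1.2.
Odds after that evidence = (1/1999) × 1.2 = 6/9995.
Target odds = 49.
Need 20ⁿ ≥ 49 ÷ (6/9995) = 489755/6.
20³ = 8000 falls short of 489755/6 but 20⁴ = 160000 reaches it, so n = 4.

4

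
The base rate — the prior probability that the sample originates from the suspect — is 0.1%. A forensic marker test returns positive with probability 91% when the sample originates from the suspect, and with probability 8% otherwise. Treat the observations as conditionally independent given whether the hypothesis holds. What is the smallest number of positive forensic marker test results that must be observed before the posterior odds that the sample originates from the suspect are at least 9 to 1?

4

Prior odds = 0.001/0.999 = 1/999.
Likelihood ratio of a positive result = 0.91/0.08 = 11.375.
Target odds = 9.
Need (1/999) × 11.375ⁿ ≥ 9, i.e. 11.375ⁿ ≥ 8991.
11.375³ = 753571/512 falls short of 8991 but 11.375⁴ = 68574961/4096 reaches it, so n = 4.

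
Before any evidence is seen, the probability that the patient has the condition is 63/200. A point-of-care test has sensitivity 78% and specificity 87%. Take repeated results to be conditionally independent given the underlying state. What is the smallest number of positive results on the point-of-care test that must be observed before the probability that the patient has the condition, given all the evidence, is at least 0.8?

2

Prior odds: 0.315 ÷ 0.685 = 63/137.
False-positive rate = 1 − 0.87 = 0.13; likelihood ratio of a positive = 0.78/0.13 = 6.
Target posterior odds = 0.8/0.2 = 4.
Require 6ⁿ ≥ 4 ÷ (63/137) = 548/63.
6¹ = 6 falls short of 548/63 but 6² = 36 reaches it, so n = 2.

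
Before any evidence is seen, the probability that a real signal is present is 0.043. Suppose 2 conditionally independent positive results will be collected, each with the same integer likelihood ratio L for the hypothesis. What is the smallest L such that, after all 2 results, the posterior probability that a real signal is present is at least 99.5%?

Prior odds = 0.043/0.957 = 43/957.
Target odds = 0.995/0.005 = 199.
Need L² ≥ 199 ÷ (43/957) = 190443/43.
66² = 4356 < 190443/43 ≤ 4489 = 67², so L = 67.

67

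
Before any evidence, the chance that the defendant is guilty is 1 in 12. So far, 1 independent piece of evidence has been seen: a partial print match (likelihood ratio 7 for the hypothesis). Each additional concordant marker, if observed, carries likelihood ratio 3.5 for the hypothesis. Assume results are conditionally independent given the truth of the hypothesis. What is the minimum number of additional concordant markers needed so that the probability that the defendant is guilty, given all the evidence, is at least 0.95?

Prior odds = (1/12)/(11/12) = 1/11.
Bayes factor of the evidence already in hand = 7.
Odds after that evidence = (1/11) × 7 = 7/11.
Target odds = 0.95/0.05 = 19.
Need 3.5ⁿ ≥ 19 ÷ (7/11) = 209/7.
3.5² = 12.25 falls short of 209/7 but 3.5³ = 42.875 reaches it, so n = 3.

3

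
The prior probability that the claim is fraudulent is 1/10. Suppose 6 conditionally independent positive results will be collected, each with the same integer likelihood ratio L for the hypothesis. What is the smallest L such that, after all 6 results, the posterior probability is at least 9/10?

Prior odds = 0.1/0.9 = 1/9.
Target odds = 0.9/0.1 = 9.
Need L⁶ ≥ 9 ÷ (1/9) = 81.
2⁶ = 64 < 81 ≤ 729 = 3⁶, so L = 3.

3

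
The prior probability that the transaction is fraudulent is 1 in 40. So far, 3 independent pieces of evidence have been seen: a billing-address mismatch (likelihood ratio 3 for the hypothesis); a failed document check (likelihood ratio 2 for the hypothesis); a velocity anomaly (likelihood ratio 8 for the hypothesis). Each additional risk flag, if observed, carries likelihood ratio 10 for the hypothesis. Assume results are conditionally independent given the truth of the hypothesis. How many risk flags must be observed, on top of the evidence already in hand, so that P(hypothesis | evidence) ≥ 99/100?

Prior odds = 0.025/0.975 = 1/39.
Combined Bayes factor of the evidence already in hand = 3 × 2 × 8 = 48.
Odds after that evidence = (1/39) × 48 = 16/13.
Target odds = 0.99/0.01 = 99.
Need 10ⁿ ≥ 99 ÷ (16/13) = 80.4375.
10¹ = 10 falls short of 80.4375 but 10² = 100 reaches it, so n = 2.

2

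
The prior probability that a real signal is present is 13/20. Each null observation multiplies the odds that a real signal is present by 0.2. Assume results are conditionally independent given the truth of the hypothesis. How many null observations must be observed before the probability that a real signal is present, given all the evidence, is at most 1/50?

3

Prior odds: 0.65 ÷ 0.35 = 13/7.
Likelihood ratio per null observation = 0.2.
Target odds: 0.02 ÷ 0.98 = 1/49.
Require 0.2ⁿ ≤ 1/49 ÷ (13/7) = 1/91.
0.2² = 0.04 is still above 1/91 but 0.2³ = 0.008 is at or below it, so n = 3.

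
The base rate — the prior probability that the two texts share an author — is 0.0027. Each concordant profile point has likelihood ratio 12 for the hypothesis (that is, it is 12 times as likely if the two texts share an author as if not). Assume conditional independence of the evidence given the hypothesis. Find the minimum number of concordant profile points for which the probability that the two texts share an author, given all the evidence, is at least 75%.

3

Prior odds = 0.0027/0.9973 = 27/9973.
Likelihood ratio per concordant profile point = 12.
Target odds: 0.75 ÷ 0.25 = 3.
Need (27/9973) × 12ⁿ ≥ 3, i.e. 12ⁿ ≥ 9973/9.
12² = 144 falls short of 9973/9 but 12³ = 1728 reaches it, so n = 3.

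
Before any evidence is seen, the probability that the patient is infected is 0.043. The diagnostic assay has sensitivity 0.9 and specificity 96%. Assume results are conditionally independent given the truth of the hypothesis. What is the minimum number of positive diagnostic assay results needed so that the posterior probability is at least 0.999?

Prior odds: 0.043 ÷ 0.957 = 43/957.
False-positive rate = 1 − 0.96 = 0.04; likelihood ratio of a positive = 0.9/0.04 = 22.5.
Target odds: 0.999 ÷ 0.001 = 999.
Need (43/957) × 22.5ⁿ ≥ 999, i.e. 22.5ⁿ ≥ 956043/43.
22.5³ = 11390.625 falls short of 956043/43 but 22.5⁴ = 256289.0625 reaches it, so n = 4.

4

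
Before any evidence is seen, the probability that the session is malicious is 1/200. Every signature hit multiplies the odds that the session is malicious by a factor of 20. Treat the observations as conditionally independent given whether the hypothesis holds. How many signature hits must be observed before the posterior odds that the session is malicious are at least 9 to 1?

Prior odds: 0.005 ÷ 0.995 = 1/199.
Likelihood ratio per signature hit = 20.
Target odds = 9.
Require 20ⁿ ≥ 9 ÷ (1/199) = 1791.
20² = 400 falls short of 1791 but 20³ = 8000 reaches it, so n = 3.

3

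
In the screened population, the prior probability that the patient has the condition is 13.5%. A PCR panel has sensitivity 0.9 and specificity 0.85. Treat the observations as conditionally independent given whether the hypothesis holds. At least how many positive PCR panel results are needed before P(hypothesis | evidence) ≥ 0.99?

4

Prior odds = 0.135/0.865 = 27/173.
False-positive rate = 1 − 0.85 = 0.15; likelihood ratio of a positive = 0.9/0.15 = 6.
Target odds: 0.99 ÷ 0.01 = 99.
Need (27/173) × 6ⁿ ≥ 99, i.e. 6ⁿ ≥ 1903/3.
6³ = 216 falls short of 1903/3 but 6⁴ = 1296 reaches it, so n = 4.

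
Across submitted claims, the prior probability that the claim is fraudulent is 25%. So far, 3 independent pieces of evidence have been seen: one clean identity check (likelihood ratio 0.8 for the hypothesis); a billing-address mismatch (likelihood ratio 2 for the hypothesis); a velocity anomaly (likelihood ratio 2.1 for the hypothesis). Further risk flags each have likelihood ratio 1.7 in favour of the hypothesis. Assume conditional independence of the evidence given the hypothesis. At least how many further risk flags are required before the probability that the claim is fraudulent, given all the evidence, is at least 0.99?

Prior odds = 0.25/0.75 = 1/3.
Combined Bayes factor of the evidence already in hand = 0.8 × 2 × 2.1 = 3.36.
Odds after that evidence = (1/3) × 3.36 = 1.12.
Target odds = 0.99/0.01 = 99.
Need 1.7ⁿ ≥ 99 ÷ 1.12 = 2475/28.
1.7⁸ ≈69.7576 falls short of 2475/28 but 1.7⁹ ≈118.588 reaches it, so n = 9.

9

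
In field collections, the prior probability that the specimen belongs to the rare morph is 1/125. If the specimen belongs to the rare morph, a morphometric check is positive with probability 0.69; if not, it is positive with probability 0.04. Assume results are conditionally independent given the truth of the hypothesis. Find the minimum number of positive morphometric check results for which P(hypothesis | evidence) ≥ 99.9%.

Prior odds = 0.008/0.992 = 1/124.
Likelihood ratio of a positive = 0.69/0.04 = 17.25.
Target odds: 0.999 ÷ 0.001 = 999.
Need (1/124) × 17.25ⁿ ≥ 999, i.e. 17.25ⁿ ≥ 123876.
17.25⁴ = 22667121/256 falls short of 123876 but 17.25⁵ ≈1.52737e+06 reaches it, so n = 5.

5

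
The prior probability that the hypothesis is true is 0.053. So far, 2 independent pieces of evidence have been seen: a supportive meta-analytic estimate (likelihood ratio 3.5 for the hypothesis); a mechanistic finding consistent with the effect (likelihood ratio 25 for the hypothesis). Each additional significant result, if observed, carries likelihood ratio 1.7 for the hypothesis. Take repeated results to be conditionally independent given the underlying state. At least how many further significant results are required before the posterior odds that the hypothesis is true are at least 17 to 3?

Prior odds = 0.053/0.947 = 53/947.
Combined Bayes factor of the evidence already in hand = 3.5 × 25 = 87.5.
Odds after that evidence = (53/947) × 87.5 = 9275/1894.
Target odds = 17/3.
Need 1.7ⁿ ≥ 17/3 ÷ (9275/1894) = 32198/27825.
1.7¹ = 1.7, which meets the required 32198/27825; so n = 1.

1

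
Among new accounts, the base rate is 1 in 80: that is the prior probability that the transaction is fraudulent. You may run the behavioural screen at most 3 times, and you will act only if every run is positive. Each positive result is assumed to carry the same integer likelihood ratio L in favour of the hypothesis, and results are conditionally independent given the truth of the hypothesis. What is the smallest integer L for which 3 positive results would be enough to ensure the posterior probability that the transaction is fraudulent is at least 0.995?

Prior odds = 0.0125/0.9875 = 1/79.
Target odds = 0.995/0.005 = 199.
Need L³ ≥ 199 ÷ (1/79) = 15721.
25³ = 15625 < 15721 ≤ 17576 = 26³, so L = 26.

26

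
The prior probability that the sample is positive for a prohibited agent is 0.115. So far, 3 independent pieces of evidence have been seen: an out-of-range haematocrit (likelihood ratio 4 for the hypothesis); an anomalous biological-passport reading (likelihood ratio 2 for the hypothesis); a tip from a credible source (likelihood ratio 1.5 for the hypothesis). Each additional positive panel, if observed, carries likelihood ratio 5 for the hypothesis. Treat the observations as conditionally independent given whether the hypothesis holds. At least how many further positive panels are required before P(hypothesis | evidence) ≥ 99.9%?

Prior odds = 0.115/0.885 = 23/177.
Combined Bayes factor of the evidence already in hand = 4 × 2 × 1.5 = 12.
Odds after that evidence = (23/177) × 12 = 92/59.
Target odds = 0.999/0.001 = 999.
Need 5ⁿ ≥ 999 ÷ (92/59) = 58941/92.
5⁴ = 625 falls short of 58941/92 but 5⁵ = 3125 reaches it, so n = 5.

5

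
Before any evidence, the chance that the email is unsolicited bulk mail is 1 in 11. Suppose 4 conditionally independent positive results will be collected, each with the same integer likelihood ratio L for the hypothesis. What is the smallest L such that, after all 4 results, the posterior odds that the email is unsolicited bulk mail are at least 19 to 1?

Prior odds = (1/11)/(10/11) = 0.1.
Target odds = 19.
Need L⁴ ≥ 19 ÷ 0.1 = 190.
3⁴ = 81 < 190 ≤ 256 = 4⁴, so L = 4.

4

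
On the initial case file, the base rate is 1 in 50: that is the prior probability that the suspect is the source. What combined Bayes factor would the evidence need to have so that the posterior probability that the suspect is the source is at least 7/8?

343

Prior odds = 0.02/0.98 = 1/49.
Target odds = 0.875/0.125 = 7.
Required Bayes factor = 7 ÷ (1/49) = 343.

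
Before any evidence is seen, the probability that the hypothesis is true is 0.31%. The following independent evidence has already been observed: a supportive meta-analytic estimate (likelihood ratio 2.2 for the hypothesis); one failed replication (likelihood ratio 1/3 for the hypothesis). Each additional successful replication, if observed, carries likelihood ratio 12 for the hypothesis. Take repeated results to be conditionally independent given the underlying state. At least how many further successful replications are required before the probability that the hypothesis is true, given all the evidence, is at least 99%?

Prior odds = 0.0031/0.9969 = 31/9969.
Combined Bayes factor of the evidence already in hand = 2.2 × (1/3) = 11/15.
Odds after that evidence = (31/9969) × 11/15 = 341/149535.
Target odds = 0.99/0.01 = 99.
Need 12ⁿ ≥ 99 ÷ (341/149535) = 1345815/31.
12⁴ = 20736 falls short of 1345815/31 but 12⁵ = 248832 reaches it, so n = 5.

5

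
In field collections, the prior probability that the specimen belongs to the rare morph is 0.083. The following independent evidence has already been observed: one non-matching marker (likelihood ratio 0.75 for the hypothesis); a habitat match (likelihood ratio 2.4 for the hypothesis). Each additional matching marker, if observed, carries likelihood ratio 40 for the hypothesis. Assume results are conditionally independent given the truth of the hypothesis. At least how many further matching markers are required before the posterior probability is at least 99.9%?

3

Prior odds = 0.083/0.917 = 83/917.
Combined Bayes factor of the evidence already in hand = 0.75 × 2.4 = 1.8.
Odds after that evidence = (83/917) × 1.8 = 747/4585.
Target odds = 0.999/0.001 = 999.
Need 40ⁿ ≥ 999 ÷ (747/4585) = 508935/83.
40² = 1600 falls short of 508935/83 but 40³ = 64000 reaches it, so n = 3.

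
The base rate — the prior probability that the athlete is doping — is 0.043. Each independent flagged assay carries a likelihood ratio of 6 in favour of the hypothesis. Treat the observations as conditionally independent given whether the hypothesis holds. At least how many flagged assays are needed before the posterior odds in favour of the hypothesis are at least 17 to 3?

3

Prior odds = 0.043/0.957 = 43/957.
Likelihood ratio per flagged assay = 6.
Target odds = 17/3.
Require 6ⁿ ≥ 17/3 ÷ (43/957) = 5423/43.
6² = 36 falls short of 5423/43 but 6³ = 216 reaches it, so n = 3.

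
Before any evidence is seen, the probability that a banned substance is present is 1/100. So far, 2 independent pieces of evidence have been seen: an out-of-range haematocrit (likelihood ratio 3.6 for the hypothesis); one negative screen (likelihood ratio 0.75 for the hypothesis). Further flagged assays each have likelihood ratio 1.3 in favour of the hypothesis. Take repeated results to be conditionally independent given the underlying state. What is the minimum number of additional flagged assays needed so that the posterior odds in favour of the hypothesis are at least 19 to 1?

25

Prior odds = 0.01/0.99 = 1/99.
Combined Bayes factor of the evidence already in hand = 3.6 × 0.75 = 2.7.
Odds after that evidence = (1/99) × 2.7 = 3/110.
Target odds = 19.
Need 1.3ⁿ ≥ 19 ÷ (3/110) = 2090/3.
1.3²⁴ ≈542.801 falls short of 2090/3 but 1.3²⁵ ≈705.641 reaches it, so n = 25.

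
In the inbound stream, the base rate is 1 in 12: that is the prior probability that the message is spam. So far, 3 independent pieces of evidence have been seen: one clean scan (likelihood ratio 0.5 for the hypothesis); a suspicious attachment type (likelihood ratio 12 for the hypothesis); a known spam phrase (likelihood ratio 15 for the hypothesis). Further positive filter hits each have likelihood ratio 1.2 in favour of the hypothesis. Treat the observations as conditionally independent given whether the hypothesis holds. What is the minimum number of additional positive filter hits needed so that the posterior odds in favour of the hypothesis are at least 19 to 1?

5

Prior odds = (1/12)/(11/12) = 1/11.
Combined Bayes factor of the evidence already in hand = 0.5 × 12 × 15 = 90.
Odds after that evidence = (1/11) × 90 = 90/11.
Target odds = 19.
Need 1.2ⁿ ≥ 19 ÷ (90/11) = 209/90.
1.2⁴ = 2.0736 falls short of 209/90 but 1.2⁵ = 2.48832 reaches it, so n = 5.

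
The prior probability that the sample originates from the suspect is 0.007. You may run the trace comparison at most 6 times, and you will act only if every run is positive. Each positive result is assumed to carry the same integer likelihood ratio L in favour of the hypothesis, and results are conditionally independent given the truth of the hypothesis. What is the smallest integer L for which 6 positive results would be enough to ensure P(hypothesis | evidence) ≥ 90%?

Prior odds = 0.007/0.993 = 7/993.
Target odds = 0.9/0.1 = 9.
Need L⁶ ≥ 9 ÷ (7/993) = 8937/7.
3⁶ = 729 < 8937/7 ≤ 4096 = 4⁶, so L = 4.

4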